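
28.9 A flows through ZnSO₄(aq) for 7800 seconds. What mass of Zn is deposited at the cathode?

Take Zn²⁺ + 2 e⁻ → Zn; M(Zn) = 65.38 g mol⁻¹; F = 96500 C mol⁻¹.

76.4 g

Q = I·t = 28.90 A × 7800.0 s = 225400 C.
n(e⁻) = Q/F = 225400 / 96500 = 2.336 mol.
Zn²⁺ + 2 e⁻ → Zn, so n(Zn) = n(e⁻)/2 = 1.168 mol.
m = n·M = 1.168 × 65.38 = 76.4 g.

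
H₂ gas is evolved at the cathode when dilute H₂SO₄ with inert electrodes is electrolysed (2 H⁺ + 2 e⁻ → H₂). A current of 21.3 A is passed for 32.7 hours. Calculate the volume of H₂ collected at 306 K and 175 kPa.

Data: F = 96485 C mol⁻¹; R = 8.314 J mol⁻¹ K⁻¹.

189 L

Q = I·t = 21.30 A × 117720 s = 2507000 C.
n(e⁻) = Q/F = 2507000 / 96485 = 25.99 mol.
2 electrons are transferred per H₂ molecule, so n(H₂) = 25.99 / 2 = 12.99 mol.
V = nRT/P = (12.99 × 8.314 × 306) / (175 × 10³ Pa) = 0.189 m³ = 189 L.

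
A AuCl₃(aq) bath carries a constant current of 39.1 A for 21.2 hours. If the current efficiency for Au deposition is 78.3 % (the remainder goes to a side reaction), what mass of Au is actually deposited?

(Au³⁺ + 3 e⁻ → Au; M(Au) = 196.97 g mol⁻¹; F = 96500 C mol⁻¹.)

Q = I·t = 39.10 × 76320 = 2984000 C.
n(e⁻) = 2984000/96500 = 30.92 mol; theoretically n(Au) = 30.92/3 = 10.31 mol, m_theo = 2030 g.
At 78.3 % efficiency, m_actual = 0.783 × 2030 = 1590 g.

1590 g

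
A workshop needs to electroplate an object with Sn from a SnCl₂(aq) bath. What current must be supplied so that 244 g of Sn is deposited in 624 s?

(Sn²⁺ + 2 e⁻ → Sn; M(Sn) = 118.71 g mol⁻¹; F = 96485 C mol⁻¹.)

636 A

n(Sn) = 244 / 118.71 = 2.055 mol.
n(e⁻) = 2 × 2.055 = 4.111 mol.
Q = n(e⁻)·F = 4.111 × 96485 = 396600 C.
I = Q/t = 396600 / 624.00 s = 636 A.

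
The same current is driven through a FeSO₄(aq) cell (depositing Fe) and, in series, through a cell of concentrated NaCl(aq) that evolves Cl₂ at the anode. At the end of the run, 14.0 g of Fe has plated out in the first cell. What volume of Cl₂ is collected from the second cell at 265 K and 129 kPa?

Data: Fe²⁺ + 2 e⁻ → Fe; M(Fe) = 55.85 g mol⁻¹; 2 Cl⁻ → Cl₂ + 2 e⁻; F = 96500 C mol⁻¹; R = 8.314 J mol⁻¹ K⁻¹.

4.28 L

n(Fe) = 14.0 / 55.85 = 0.2507 mol, so n(e⁻) = 2 × 0.2507 = 0.5013 mol.
The cells are in series, so the same 0.5013 mol of electrons passes through the second cell.
2 Cl⁻ → Cl₂ + 2 e⁻ — 2 mol e⁻ per mol Cl₂, so n(Cl₂) = 0.5013/2 = 0.2507 mol.
V = nRT/P = (0.2507 × 8.314 × 265) / (129 × 10³) = 0.00428 m³ = 4.28 L.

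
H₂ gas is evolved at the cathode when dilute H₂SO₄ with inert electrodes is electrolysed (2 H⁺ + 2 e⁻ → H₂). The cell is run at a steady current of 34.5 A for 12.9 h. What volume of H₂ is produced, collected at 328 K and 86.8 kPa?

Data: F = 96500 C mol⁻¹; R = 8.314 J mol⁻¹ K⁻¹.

Q = I·t = 34.50 A × 46440 s = 1602000 C.
n(e⁻) = Q/F = 1602000 / 96500 = 16.60 mol.
2 electrons are transferred per H₂ molecule, so n(H₂) = 16.60 / 2 = 8.301 mol.
V = nRT/P = (8.301 × 8.314 × 328) / (86.8 × 10³ Pa) = 0.261 m³ = 261 L.

261 L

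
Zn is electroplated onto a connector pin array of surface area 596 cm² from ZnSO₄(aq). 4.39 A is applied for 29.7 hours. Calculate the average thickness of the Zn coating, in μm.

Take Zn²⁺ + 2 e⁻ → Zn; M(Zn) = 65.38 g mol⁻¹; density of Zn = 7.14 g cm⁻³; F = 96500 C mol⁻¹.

374 μm

Q = I·t = 4.390 × 106920 = 469400 C; n(e⁻) = 4.864 mol.
n(Zn) = n(e⁻)/2 = 2.432 mol, so m = 2.432 × 65.38 = 159.0 g.
Volume = m/ρ = 159.0 / 7.14 = 22.27 cm³.
Thickness = V/A = 22.27 / 596 = 0.0374 cm = 374 μm.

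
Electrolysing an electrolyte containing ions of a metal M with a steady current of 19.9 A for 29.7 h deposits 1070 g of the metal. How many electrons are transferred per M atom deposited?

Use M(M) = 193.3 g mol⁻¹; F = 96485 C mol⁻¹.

4

Q = I·t = 19.90 A × 106920 s = 2128000 C, so n(e⁻) = 2128000/96485 = 22.05 mol.
n(M) deposited = 1070 / 193.3 = 5.535 mol.
Electrons per atom = n(e⁻)/n(M) = 22.05 / 5.535 = 3.98 ≈ 4, so the ion is M⁴⁺.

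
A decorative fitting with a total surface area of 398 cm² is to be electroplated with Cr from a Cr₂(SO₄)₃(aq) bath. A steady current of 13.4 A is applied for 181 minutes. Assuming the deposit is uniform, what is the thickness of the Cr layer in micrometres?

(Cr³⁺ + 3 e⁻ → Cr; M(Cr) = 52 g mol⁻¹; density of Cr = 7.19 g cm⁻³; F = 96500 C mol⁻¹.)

91.3 μm

Q = I·t = 13.40 × 10860 = 145500 C; n(e⁻) = 1.508 mol.
n(Cr) = n(e⁻)/3 = 0.5027 mol, so m = 0.5027 × 52 = 26.14 g.
Volume = m/ρ = 26.14 / 7.19 = 3.635 cm³.
Thickness = V/A = 3.635 / 398 = 0.00913 cm = 91.3 μm.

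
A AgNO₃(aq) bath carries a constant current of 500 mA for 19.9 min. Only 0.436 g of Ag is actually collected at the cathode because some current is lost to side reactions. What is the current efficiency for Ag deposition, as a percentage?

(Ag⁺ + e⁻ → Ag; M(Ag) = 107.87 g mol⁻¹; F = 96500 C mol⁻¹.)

Q = I·t = 0.5000 × 1194.0 = 597.0 C; n(e⁻) = 597.0/96500 = 0.006187 mol.
Theoretical n(Ag) = n(e⁻)/1 = 0.006187 mol, i.e. m_theo = 0.006187 × 107.87 = 0.6673 g.
Efficiency = m_actual / m_theo = 0.436 / 0.6673 = 65.3 %.

65.3 %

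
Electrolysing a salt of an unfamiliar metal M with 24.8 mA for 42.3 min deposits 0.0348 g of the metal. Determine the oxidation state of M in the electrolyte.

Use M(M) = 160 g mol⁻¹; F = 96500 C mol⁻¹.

Q = I·t = 0.02480 A × 2538.0 s = 62.94 C, so n(e⁻) = 62.94/96500 = 0.0006523 mol.
n(M) deposited = 0.0348 / 160 = 0.0002175 mol.
Electrons per atom = n(e⁻)/n(M) = 0.0006523 / 0.0002175 = 3.00 ≈ 3, so the ion is M³⁺.

+3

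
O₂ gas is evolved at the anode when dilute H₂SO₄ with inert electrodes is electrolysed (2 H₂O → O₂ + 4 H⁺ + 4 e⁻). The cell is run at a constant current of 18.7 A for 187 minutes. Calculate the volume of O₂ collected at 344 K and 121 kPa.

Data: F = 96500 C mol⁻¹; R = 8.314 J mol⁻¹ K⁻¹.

Q = I·t = 18.70 A × 11220 s = 209800 C.
n(e⁻) = Q/F = 209800 / 96500 = 2.174 mol.
4 electrons are transferred per O₂ molecule, so n(O₂) = 2.174 / 4 = 0.5436 mol.
V = nRT/P = (0.5436 × 8.314 × 344) / (121 × 10³ Pa) = 0.0128 m³ = 12.8 L.

12.8 L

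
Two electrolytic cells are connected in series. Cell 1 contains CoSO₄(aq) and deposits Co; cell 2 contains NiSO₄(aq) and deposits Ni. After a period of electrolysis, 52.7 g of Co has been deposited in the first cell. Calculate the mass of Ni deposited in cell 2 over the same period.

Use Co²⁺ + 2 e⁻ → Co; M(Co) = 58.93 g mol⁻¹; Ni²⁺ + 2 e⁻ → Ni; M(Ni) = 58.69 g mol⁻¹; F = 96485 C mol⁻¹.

n(Co) = 52.7 / 58.93 = 0.8943 mol.
Since Co²⁺ + 2 e⁻ → Co, n(e⁻) passed = 2 × 0.8943 = 1.789 mol.
Cells in series carry the same charge, so the same 1.789 mol of electrons passes through cell 2.
Ni²⁺ + 2 e⁻ → Ni, so n(Ni) = 1.789 / 2 = 0.8943 mol.
m(Ni) = 0.8943 × 58.69 = 52.5 g.

52.5 g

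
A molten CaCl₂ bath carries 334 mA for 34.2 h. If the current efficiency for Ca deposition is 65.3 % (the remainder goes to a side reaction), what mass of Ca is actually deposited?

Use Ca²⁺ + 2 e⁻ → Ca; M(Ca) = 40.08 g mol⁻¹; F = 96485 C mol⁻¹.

Q = I·t = 0.3340 × 123120 = 41120 C.
n(e⁻) = 41120/96485 = 0.4262 mol; theoretically n(Ca) = 0.4262/2 = 0.2131 mol, m_theo = 8.541 g.
At 65.3 % efficiency, m_actual = 0.653 × 8.541 = 5.58 g.

5.58 g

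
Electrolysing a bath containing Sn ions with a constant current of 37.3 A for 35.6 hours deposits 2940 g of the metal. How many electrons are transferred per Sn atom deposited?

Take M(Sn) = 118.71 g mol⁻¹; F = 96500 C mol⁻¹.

Q = I·t = 37.30 A × 128160 s = 4780000 C, so n(e⁻) = 4780000/96500 = 49.54 mol.
n(Sn) deposited = 2940 / 118.71 = 24.77 mol.
Electrons per atom = n(e⁻)/n(Sn) = 49.54 / 24.77 = 2.00 ≈ 2, so the ion is Sn²⁺.

2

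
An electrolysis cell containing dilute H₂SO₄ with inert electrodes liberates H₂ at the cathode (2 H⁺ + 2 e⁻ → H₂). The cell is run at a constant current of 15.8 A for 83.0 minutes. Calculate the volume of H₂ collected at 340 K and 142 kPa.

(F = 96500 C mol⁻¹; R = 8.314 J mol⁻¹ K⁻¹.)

8.12 L

Q = I·t = 15.80 A × 4980.0 s = 78680 C.
n(e⁻) = Q/F = 78680 / 96500 = 0.8154 mol.
2 electrons are transferred per H₂ molecule, so n(H₂) = 0.8154 / 2 = 0.4077 mol.
V = nRT/P = (0.4077 × 8.314 × 340) / (142 × 10³ Pa) = 0.00812 m³ = 8.12 L.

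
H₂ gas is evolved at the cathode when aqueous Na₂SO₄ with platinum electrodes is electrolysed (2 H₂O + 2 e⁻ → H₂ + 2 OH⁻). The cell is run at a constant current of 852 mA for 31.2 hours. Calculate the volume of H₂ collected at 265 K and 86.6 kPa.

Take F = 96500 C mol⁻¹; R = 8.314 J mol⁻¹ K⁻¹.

12.6 L

Q = I·t = 0.8520 A × 112320 s = 95700 C.
n(e⁻) = Q/F = 95700 / 96500 = 0.9917 mol.
2 electrons are transferred per H₂ molecule, so n(H₂) = 0.9917 / 2 = 0.4958 mol.
V = nRT/P = (0.4958 × 8.314 × 265) / (86.6 × 10³ Pa) = 0.0126 m³ = 12.6 L.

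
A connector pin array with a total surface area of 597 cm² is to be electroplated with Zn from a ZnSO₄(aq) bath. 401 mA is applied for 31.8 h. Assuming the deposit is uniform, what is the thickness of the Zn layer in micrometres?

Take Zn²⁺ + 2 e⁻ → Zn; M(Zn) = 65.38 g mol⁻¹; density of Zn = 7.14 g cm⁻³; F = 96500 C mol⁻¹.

Q = I·t = 0.4010 × 114480 = 45910 C; n(e⁻) = 0.4757 mol.
n(Zn) = n(e⁻)/2 = 0.2379 mol, so m = 0.2379 × 65.38 = 15.55 g.
Volume = m/ρ = 15.55 / 7.14 = 2.178 cm³.
Thickness = V/A = 2.178 / 597 = 0.00365 cm = 36.5 μm.

36.5 μm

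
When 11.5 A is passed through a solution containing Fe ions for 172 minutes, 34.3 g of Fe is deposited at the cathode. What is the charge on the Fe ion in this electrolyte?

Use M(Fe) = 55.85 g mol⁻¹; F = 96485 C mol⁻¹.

Q = I·t = 11.50 A × 10320 s = 118700 C, so n(e⁻) = 118700/96485 = 1.230 mol.
n(Fe) deposited = 34.3 / 55.85 = 0.6141 mol.
Electrons per atom = n(e⁻)/n(Fe) = 1.230 / 0.6141 = 2.00 ≈ 2, so the ion is Fe²⁺.

+2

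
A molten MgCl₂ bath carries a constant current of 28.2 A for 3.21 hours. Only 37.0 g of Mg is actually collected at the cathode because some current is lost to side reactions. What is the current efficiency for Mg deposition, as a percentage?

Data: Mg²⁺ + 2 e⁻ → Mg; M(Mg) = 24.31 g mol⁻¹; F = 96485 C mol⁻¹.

90.1 %

Q = I·t = 28.20 × 11556 = 325900 C; n(e⁻) = 325900/96485 = 3.378 mol.
Theoretical n(Mg) = n(e⁻)/2 = 1.689 mol, i.e. m_theo = 1.689 × 24.31 = 41.05 g.
Efficiency = m_actual / m_theo = 37.0 / 41.05 = 90.1 %.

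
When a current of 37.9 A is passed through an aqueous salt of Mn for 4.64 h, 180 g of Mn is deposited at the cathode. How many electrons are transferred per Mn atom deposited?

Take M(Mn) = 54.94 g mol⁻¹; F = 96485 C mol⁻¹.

2

Q = I·t = 37.90 A × 16704 s = 633100 C, so n(e⁻) = 633100/96485 = 6.561 mol.
n(Mn) deposited = 180 / 54.94 = 3.276 mol.
Electrons per atom = n(e⁻)/n(Mn) = 6.561 / 3.276 = 2.00 ≈ 2, so the ion is Mn²⁺.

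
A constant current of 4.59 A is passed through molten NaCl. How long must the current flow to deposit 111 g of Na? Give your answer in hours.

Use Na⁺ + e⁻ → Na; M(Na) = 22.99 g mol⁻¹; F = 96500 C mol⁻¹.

28.2 h

n(Na) = m/M = 111 / 22.99 = 4.828 mol.
Each Na atom requires 1 electron, so n(e⁻) = 1 × 4.828 = 4.828 mol.
Q = n(e⁻)·F = 4.828 × 96500 = 465900 C.
t = Q/I = 465900 / 4.590 A = 101500 s = 28.2 h.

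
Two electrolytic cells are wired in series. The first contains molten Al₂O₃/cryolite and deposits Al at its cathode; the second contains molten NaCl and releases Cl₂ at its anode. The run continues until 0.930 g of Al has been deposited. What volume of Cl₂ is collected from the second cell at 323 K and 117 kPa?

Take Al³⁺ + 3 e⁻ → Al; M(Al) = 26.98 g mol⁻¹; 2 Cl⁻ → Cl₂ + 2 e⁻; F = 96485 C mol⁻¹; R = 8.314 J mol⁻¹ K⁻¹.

n(Al) = 0.930 / 26.98 = 0.03447 mol, so n(e⁻) = 3 × 0.03447 = 0.1034 mol.
The cells are in series, so the same 0.1034 mol of electrons passes through the second cell.
2 Cl⁻ → Cl₂ + 2 e⁻ — 2 mol e⁻ per mol Cl₂, so n(Cl₂) = 0.1034/2 = 0.05170 mol.
V = nRT/P = (0.05170 × 8.314 × 323) / (117 × 10³) = 0.00119 m³ = 1.19 L.

1.19 L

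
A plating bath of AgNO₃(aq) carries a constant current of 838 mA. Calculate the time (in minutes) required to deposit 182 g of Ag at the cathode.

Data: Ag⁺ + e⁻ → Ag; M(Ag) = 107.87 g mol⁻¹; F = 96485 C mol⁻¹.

n(Ag) = m/M = 182 / 107.87 = 1.687 mol.
Each Ag atom requires 1 electron, so n(e⁻) = 1 × 1.687 = 1.687 mol.
Q = n(e⁻)·F = 1.687 × 96485 = 162800 C.
t = Q/I = 162800 / 0.8380 A = 194300 s = 3240 min.

3240 min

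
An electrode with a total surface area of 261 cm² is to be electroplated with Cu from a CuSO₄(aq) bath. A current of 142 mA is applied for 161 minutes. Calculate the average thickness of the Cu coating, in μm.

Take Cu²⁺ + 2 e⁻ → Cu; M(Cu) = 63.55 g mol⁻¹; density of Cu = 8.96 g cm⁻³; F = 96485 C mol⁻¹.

Q = I·t = 0.1420 × 9660.0 = 1372 C; n(e⁻) = 0.01422 mol.
n(Cu) = n(e⁻)/2 = 0.007108 mol, so m = 0.007108 × 63.55 = 0.4517 g.
Volume = m/ρ = 0.4517 / 8.96 = 0.05042 cm³.
Thickness = V/A = 0.05042 / 261 = 1.93 × 10⁻⁴ cm = 1.93 μm.

1.93 μm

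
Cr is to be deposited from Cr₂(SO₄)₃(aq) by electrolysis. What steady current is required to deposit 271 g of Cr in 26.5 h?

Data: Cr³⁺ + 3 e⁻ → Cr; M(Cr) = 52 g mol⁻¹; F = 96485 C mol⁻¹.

n(Cr) = 271 / 52 = 5.212 mol.
n(e⁻) = 3 × 5.212 = 15.63 mol.
Q = n(e⁻)·F = 15.63 × 96485 = 1509000 C.
I = Q/t = 1509000 / 95400 s = 15.8 A.

15.8 A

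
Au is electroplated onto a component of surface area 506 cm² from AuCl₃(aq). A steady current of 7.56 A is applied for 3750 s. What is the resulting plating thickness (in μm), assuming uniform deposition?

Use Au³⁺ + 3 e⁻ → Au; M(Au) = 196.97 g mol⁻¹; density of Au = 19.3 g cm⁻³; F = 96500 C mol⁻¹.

19.8 μm

Q = I·t = 7.560 × 3750.0 = 28350 C; n(e⁻) = 0.2938 mol.
n(Au) = n(e⁻)/3 = 0.09793 mol, so m = 0.09793 × 196.97 = 19.29 g.
Volume = m/ρ = 19.29 / 19.3 = 0.9994 cm³.
Thickness = V/A = 0.9994 / 506 = 0.00198 cm = 19.8 μm.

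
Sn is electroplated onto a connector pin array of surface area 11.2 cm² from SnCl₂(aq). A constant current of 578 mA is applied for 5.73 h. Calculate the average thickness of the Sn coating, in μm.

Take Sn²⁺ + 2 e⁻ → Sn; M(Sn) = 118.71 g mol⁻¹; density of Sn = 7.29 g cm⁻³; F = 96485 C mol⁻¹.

898 μm

Q = I·t = 0.5780 × 20628 = 11920 C; n(e⁻) = 0.1236 mol.
n(Sn) = n(e⁻)/2 = 0.06179 mol, so m = 0.06179 × 118.71 = 7.335 g.
Volume = m/ρ = 7.335 / 7.29 = 1.006 cm³.
Thickness = V/A = 1.006 / 11.2 = 0.0898 cm = 898 μm.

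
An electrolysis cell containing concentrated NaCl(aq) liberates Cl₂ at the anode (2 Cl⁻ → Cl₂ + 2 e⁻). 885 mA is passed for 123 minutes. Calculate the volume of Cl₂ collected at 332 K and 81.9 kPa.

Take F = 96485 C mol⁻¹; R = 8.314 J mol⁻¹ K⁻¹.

1.14 L

Q = I·t = 0.8850 A × 7380.0 s = 6531 C.
n(e⁻) = Q/F = 6531 / 96485 = 0.06769 mol.
2 electrons are transferred per Cl₂ molecule, so n(Cl₂) = 0.06769 / 2 = 0.03385 mol.
V = nRT/P = (0.03385 × 8.314 × 332) / (81.9 × 10³ Pa) = 0.00114 m³ = 1.14 L.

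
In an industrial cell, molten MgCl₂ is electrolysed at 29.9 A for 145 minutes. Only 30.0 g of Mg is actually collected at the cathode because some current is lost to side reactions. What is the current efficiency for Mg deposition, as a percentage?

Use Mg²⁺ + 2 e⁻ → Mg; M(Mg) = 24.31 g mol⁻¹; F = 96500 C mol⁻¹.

91.6 %

Q = I·t = 29.90 × 8700.0 = 260100 C; n(e⁻) = 260100/96500 = 2.696 mol.
Theoretical n(Mg) = n(e⁻)/2 = 1.348 mol, i.e. m_theo = 1.348 × 24.31 = 32.77 g.
Efficiency = m_actual / m_theo = 30.0 / 32.77 = 91.6 %.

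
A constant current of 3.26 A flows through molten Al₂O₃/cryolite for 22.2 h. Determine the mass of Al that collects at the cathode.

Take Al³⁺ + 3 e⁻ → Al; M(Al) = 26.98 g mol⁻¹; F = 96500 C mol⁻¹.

Q = I·t = 3.260 A × 79920 s = 260500 C.
n(e⁻) = Q/F = 260500 / 96500 = 2.700 mol.
Al³⁺ + 3 e⁻ → Al, so n(Al) = n(e⁻)/3 = 0.9000 mol.
m = n·M = 0.9000 × 26.98 = 24.3 g.

24.3 g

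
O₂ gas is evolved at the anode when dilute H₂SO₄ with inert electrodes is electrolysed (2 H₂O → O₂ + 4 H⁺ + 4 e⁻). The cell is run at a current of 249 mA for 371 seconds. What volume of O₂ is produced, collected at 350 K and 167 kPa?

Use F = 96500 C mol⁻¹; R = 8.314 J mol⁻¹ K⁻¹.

0.00417 L

Q = I·t = 0.2490 A × 371.00 s = 92.38 C.
n(e⁻) = Q/F = 92.38 / 96500 = 0.0009573 mol.
4 electrons are transferred per O₂ molecule, so n(O₂) = 0.0009573 / 4 = 0.0002393 mol.
V = nRT/P = (0.0002393 × 8.314 × 350) / (167 × 10³ Pa) = 4.17 × 10⁻⁶ m³ = 0.00417 L.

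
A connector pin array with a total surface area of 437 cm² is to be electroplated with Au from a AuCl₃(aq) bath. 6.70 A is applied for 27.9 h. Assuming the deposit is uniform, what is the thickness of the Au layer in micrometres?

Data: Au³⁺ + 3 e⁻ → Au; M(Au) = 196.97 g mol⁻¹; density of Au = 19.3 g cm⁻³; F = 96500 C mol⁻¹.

Q = I·t = 6.700 × 100440 = 672900 C; n(e⁻) = 6.974 mol.
n(Au) = n(e⁻)/3 = 2.325 mol, so m = 2.325 × 196.97 = 457.9 g.
Volume = m/ρ = 457.9 / 19.3 = 23.72 cm³.
Thickness = V/A = 23.72 / 437 = 0.0543 cm = 543 μm.

543 μm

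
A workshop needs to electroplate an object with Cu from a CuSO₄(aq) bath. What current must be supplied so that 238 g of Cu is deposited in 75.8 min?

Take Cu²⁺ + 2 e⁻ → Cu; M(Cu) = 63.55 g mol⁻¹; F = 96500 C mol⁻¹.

159 A

n(Cu) = 238 / 63.55 = 3.745 mol.
n(e⁻) = 2 × 3.745 = 7.490 mol.
Q = n(e⁻)·F = 7.490 × 96500 = 722800 C.
I = Q/t = 722800 / 4548.0 s = 159 A.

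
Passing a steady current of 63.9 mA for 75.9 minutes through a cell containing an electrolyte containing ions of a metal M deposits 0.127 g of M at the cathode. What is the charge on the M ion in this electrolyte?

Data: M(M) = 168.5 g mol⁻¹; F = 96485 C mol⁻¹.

+4

Q = I·t = 0.06390 A × 4554.0 s = 291.0 C, so n(e⁻) = 291.0/96485 = 0.003016 mol.
n(M) deposited = 0.127 / 168.5 = 0.0007537 mol.
Electrons per atom = n(e⁻)/n(M) = 0.003016 / 0.0007537 = 4.00 ≈ 4, so the ion is M⁴⁺.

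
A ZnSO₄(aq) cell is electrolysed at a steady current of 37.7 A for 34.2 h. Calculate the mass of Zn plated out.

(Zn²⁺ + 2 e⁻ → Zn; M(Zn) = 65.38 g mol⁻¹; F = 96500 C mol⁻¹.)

1570 g

Q = I·t = 37.70 A × 123120 s = 4642000 C.
n(e⁻) = Q/F = 4642000 / 96500 = 48.10 mol.
Zn²⁺ + 2 e⁻ → Zn, so n(Zn) = n(e⁻)/2 = 24.05 mol.
m = n·M = 24.05 × 65.38 = 1570 g.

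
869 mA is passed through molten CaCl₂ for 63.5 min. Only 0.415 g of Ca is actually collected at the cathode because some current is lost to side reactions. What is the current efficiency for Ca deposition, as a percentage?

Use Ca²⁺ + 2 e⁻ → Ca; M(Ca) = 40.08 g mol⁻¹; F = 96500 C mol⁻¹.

60.4 %

Q = I·t = 0.8690 × 3810.0 = 3311 C; n(e⁻) = 3311/96500 = 0.03431 mol.
Theoretical n(Ca) = n(e⁻)/2 = 0.01715 mol, i.e. m_theo = 0.01715 × 40.08 = 0.6876 g.
Efficiency = m_actual / m_theo = 0.415 / 0.6876 = 60.4 %.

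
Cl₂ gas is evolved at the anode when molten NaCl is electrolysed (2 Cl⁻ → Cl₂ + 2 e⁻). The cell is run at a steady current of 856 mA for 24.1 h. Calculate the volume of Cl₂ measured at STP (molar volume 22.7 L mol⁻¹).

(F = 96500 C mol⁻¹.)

8.73 L

Q = I·t = 0.8560 A × 86760 s = 74270 C.
n(e⁻) = Q/F = 74270 / 96500 = 0.7696 mol.
2 electrons are transferred per Cl₂ molecule, so n(Cl₂) = 0.7696 / 2 = 0.3848 mol.
V = n × V_m = 0.3848 × 22.7 = 8.73 L.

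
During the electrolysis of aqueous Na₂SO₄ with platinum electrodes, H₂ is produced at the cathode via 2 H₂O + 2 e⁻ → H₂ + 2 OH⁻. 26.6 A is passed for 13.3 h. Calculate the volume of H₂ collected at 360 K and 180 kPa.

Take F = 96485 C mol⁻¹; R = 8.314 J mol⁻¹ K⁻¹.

110 L

Q = I·t = 26.60 A × 47880 s = 1274000 C.
n(e⁻) = Q/F = 1274000 / 96485 = 13.20 mol.
2 electrons are transferred per H₂ molecule, so n(H₂) = 13.20 / 2 = 6.600 mol.
V = nRT/P = (6.600 × 8.314 × 360) / (180 × 10³ Pa) = 0.110 m³ = 110 L.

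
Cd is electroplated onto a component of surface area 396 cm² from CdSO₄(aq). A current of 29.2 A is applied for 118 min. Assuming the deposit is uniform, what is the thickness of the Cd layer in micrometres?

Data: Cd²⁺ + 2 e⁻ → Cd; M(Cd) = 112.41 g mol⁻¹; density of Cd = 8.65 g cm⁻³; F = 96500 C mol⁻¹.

352 μm

Q = I·t = 29.20 × 7080.0 = 206700 C; n(e⁻) = 2.142 mol.
n(Cd) = n(e⁻)/2 = 1.071 mol, so m = 1.071 × 112.41 = 120.4 g.
Volume = m/ρ = 120.4 / 8.65 = 13.92 cm³.
Thickness = V/A = 13.92 / 396 = 0.0352 cm = 352 μm.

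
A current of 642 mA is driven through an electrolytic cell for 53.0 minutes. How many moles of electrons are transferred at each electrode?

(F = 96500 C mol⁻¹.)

0.0212 mol

Q = I·t = 0.6420 A × 3180.0 s = 2042 C.
n(e⁻) = Q/F = 2042 / 96500 = 0.0212 mol.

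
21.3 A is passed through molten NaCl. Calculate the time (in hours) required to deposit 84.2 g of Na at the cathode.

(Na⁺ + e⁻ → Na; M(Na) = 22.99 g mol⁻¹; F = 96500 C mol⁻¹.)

4.61 h

n(Na) = m/M = 84.2 / 22.99 = 3.662 mol.
Each Na atom requires 1 electron, so n(e⁻) = 1 × 3.662 = 3.662 mol.
Q = n(e⁻)·F = 3.662 × 96500 = 353400 C.
t = Q/I = 353400 / 21.30 A = 16590 s = 4.61 h.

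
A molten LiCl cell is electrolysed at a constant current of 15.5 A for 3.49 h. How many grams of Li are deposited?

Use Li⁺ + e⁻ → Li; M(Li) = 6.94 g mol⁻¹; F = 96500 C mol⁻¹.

14.0 g

Q = I·t = 15.50 A × 12564 s = 194700 C.
n(e⁻) = Q/F = 194700 / 96500 = 2.018 mol.
Li⁺ + e⁻ → Li, so n(Li) = n(e⁻)/1 = 2.018 mol.
m = n·M = 2.018 × 6.94 = 14.0 g.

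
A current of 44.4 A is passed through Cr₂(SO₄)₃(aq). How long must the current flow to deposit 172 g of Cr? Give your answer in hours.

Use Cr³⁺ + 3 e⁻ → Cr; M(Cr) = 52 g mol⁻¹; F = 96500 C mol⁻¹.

n(Cr) = m/M = 172 / 52 = 3.308 mol.
Each Cr atom requires 3 electrons, so n(e⁻) = 3 × 3.308 = 9.923 mol.
Q = n(e⁻)·F = 9.923 × 96500 = 957600 C.
t = Q/I = 957600 / 44.40 A = 21570 s = 5.99 h.

5.99 h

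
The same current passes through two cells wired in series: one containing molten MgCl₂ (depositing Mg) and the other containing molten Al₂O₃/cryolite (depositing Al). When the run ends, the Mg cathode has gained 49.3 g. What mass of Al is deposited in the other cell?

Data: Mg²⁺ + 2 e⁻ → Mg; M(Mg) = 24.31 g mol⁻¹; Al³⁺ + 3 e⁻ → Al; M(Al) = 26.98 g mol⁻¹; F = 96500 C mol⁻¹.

n(Mg) = 49.3 / 24.31 = 2.028 mol.
Since Mg²⁺ + 2 e⁻ → Mg, n(e⁻) passed = 2 × 2.028 = 4.056 mol.
Cells in series carry the same charge, so the same 4.056 mol of electrons passes through cell 2.
Al³⁺ + 3 e⁻ → Al, so n(Al) = 4.056 / 3 = 1.352 mol.
m(Al) = 1.352 × 26.98 = 36.5 g.

36.5 g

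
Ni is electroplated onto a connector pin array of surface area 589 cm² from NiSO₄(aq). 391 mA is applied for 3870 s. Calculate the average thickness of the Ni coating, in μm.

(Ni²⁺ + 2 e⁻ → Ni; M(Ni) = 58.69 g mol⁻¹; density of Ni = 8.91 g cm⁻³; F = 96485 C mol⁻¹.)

Q = I·t = 0.3910 × 3870.0 = 1513 C; n(e⁻) = 0.01568 mol.
n(Ni) = n(e⁻)/2 = 0.007841 mol, so m = 0.007841 × 58.69 = 0.4602 g.
Volume = m/ρ = 0.4602 / 8.91 = 0.05165 cm³.
Thickness = V/A = 0.05165 / 589 = 8.77 × 10⁻⁵ cm = 0.877 μm.

0.877 μm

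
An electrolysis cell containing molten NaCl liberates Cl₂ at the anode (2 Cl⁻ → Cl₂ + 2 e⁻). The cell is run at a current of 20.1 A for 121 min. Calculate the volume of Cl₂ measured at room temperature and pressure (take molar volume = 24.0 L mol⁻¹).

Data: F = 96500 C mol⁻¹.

18.1 L

Q = I·t = 20.10 A × 7260.0 s = 145900 C.
n(e⁻) = Q/F = 145900 / 96500 = 1.512 mol.
2 electrons are transferred per Cl₂ molecule, so n(Cl₂) = 1.512 / 2 = 0.7561 mol.
V = n × V_m = 0.7561 × 24.0 = 18.1 L.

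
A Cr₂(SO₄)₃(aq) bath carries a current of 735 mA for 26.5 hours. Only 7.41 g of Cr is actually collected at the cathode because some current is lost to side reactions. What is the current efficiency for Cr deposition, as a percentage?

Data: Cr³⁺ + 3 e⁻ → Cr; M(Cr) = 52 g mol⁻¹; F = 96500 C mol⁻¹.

Q = I·t = 0.7350 × 95400 = 70120 C; n(e⁻) = 70120/96500 = 0.7266 mol.
Theoretical n(Cr) = n(e⁻)/3 = 0.2422 mol, i.e. m_theo = 0.2422 × 52 = 12.59 g.
Efficiency = m_actual / m_theo = 7.41 / 12.59 = 58.8 %.

58.8 %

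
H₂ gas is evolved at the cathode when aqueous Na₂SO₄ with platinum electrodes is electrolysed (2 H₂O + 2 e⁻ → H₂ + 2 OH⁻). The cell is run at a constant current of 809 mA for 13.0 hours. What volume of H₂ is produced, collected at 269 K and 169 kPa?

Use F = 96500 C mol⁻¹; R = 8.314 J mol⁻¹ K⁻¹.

2.60 L

Q = I·t = 0.8090 A × 46800 s = 37860 C.
n(e⁻) = Q/F = 37860 / 96500 = 0.3923 mol.
2 electrons are transferred per H₂ molecule, so n(H₂) = 0.3923 / 2 = 0.1962 mol.
V = nRT/P = (0.1962 × 8.314 × 269) / (169 × 10³ Pa) = 0.00260 m³ = 2.60 L.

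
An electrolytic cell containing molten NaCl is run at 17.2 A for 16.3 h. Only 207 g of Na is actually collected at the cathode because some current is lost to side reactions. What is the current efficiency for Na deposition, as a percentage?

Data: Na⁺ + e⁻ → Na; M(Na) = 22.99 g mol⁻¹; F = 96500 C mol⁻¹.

Q = I·t = 17.20 × 58680 = 1009000 C; n(e⁻) = 1009000/96500 = 10.46 mol.
Theoretical n(Na) = n(e⁻)/1 = 10.46 mol, i.e. m_theo = 10.46 × 22.99 = 240.5 g.
Efficiency = m_actual / m_theo = 207 / 240.5 = 86.1 %.

86.1 %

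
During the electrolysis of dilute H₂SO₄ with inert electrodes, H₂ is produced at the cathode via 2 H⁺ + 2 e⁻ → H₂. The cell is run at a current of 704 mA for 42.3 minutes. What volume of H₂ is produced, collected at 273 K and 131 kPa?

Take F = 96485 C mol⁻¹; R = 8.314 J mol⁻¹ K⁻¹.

Q = I·t = 0.7040 A × 2538.0 s = 1787 C.
n(e⁻) = Q/F = 1787 / 96485 = 0.01852 mol.
2 electrons are transferred per H₂ molecule, so n(H₂) = 0.01852 / 2 = 0.009259 mol.
V = nRT/P = (0.009259 × 8.314 × 273) / (131 × 10³ Pa) = 1.60 × 10⁻⁴ m³ = 0.160 L.

0.160 L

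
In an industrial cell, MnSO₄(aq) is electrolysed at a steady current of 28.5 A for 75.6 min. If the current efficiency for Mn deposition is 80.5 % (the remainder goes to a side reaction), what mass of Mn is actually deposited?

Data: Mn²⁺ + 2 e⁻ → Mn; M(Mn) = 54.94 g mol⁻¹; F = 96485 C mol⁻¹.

29.6 g

Q = I·t = 28.50 × 4536.0 = 129300 C.
n(e⁻) = 129300/96485 = 1.340 mol; theoretically n(Mn) = 1.340/2 = 0.6699 mol, m_theo = 36.81 g.
At 80.5 % efficiency, m_actual = 0.805 × 36.81 = 29.6 g.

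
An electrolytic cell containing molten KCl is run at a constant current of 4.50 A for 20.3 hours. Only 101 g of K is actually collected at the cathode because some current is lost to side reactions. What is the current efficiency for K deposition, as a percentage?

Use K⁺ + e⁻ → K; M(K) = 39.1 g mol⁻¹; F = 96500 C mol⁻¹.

75.8 %

Q = I·t = 4.500 × 73080 = 328900 C; n(e⁻) = 328900/96500 = 3.408 mol.
Theoretical n(K) = n(e⁻)/1 = 3.408 mol, i.e. m_theo = 3.408 × 39.1 = 133.2 g.
Efficiency = m_actual / m_theo = 101 / 133.2 = 75.8 %.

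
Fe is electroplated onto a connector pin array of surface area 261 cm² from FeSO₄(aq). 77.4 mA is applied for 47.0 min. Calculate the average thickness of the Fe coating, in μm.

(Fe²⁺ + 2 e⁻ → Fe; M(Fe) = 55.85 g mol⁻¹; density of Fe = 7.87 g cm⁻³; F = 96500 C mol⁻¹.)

0.307 μm

Q = I·t = 0.07740 × 2820.0 = 218.3 C; n(e⁻) = 0.002262 mol.
n(Fe) = n(e⁻)/2 = 0.001131 mol, so m = 0.001131 × 55.85 = 0.06316 g.
Volume = m/ρ = 0.06316 / 7.87 = 0.008026 cm³.
Thickness = V/A = 0.008026 / 261 = 3.07 × 10⁻⁵ cm = 0.307 μm.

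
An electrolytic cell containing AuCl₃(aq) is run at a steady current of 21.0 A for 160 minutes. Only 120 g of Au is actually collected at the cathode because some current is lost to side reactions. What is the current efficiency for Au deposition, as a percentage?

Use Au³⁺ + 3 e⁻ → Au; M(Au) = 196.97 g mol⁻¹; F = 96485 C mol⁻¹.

87.5 %

Q = I·t = 21.00 × 9600.0 = 201600 C; n(e⁻) = 201600/96485 = 2.089 mol.
Theoretical n(Au) = n(e⁻)/3 = 0.6965 mol, i.e. m_theo = 0.6965 × 196.97 = 137.2 g.
Efficiency = m_actual / m_theo = 120 / 137.2 = 87.5 %.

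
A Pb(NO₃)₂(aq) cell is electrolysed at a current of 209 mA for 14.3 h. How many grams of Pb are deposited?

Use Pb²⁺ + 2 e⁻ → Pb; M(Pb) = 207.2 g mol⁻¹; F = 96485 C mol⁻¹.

11.6 g

Q = I·t = 0.2090 A × 51480 s = 10760 C.
n(e⁻) = Q/F = 10760 / 96485 = 0.1115 mol.
Pb²⁺ + 2 e⁻ → Pb, so n(Pb) = n(e⁻)/2 = 0.05576 mol.
m = n·M = 0.05576 × 207.2 = 11.6 g.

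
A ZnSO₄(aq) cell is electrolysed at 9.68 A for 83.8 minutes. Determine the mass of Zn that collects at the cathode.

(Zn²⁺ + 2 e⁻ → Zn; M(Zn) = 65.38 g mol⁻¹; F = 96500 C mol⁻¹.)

Q = I·t = 9.680 A × 5028.0 s = 48670 C.
n(e⁻) = Q/F = 48670 / 96500 = 0.5044 mol.
Zn²⁺ + 2 e⁻ → Zn, so n(Zn) = n(e⁻)/2 = 0.2522 mol.
m = n·M = 0.2522 × 65.38 = 16.5 g.

16.5 g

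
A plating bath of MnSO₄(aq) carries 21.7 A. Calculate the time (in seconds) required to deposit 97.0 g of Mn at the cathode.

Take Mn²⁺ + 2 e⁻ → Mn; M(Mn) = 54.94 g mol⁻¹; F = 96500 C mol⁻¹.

15700 s

n(Mn) = m/M = 97.0 / 54.94 = 1.766 mol.
Each Mn atom requires 2 electrons, so n(e⁻) = 2 × 1.766 = 3.531 mol.
Q = n(e⁻)·F = 3.531 × 96500 = 340800 C.
t = Q/I = 340800 / 21.70 A = 15700 s.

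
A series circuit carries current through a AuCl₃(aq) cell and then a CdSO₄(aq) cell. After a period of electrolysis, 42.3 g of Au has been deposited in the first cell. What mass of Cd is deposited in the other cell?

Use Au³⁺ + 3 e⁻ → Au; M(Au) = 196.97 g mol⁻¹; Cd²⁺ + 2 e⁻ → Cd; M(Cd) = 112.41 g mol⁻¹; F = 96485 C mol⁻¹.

36.2 g

n(Au) = 42.3 / 196.97 = 0.2148 mol.
Since Au³⁺ + 3 e⁻ → Au, n(e⁻) passed = 3 × 0.2148 = 0.6443 mol.
Cells in series carry the same charge, so the same 0.6443 mol of electrons passes through cell 2.
Cd²⁺ + 2 e⁻ → Cd, so n(Cd) = 0.6443 / 2 = 0.3221 mol.
m(Cd) = 0.3221 × 112.41 = 36.2 g.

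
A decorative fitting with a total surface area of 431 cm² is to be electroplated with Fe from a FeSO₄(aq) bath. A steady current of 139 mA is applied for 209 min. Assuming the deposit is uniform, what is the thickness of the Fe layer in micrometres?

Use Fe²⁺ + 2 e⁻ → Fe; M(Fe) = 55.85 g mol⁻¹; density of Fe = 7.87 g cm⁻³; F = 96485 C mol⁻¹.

Q = I·t = 0.1390 × 12540 = 1743 C; n(e⁻) = 0.01807 mol.
n(Fe) = n(e⁻)/2 = 0.009033 mol, so m = 0.009033 × 55.85 = 0.5045 g.
Volume = m/ρ = 0.5045 / 7.87 = 0.06410 cm³.
Thickness = V/A = 0.06410 / 431 = 1.49 × 10⁻⁴ cm = 1.49 μm.

1.49 μm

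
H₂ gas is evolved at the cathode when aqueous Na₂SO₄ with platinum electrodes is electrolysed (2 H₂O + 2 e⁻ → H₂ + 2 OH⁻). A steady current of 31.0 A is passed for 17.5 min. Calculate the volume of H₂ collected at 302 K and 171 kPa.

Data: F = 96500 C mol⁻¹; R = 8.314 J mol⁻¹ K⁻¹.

2.48 L

Q = I·t = 31.00 A × 1050.0 s = 32550 C.
n(e⁻) = Q/F = 32550 / 96500 = 0.3373 mol.
2 electrons are transferred per H₂ molecule, so n(H₂) = 0.3373 / 2 = 0.1687 mol.
V = nRT/P = (0.1687 × 8.314 × 302) / (171 × 10³ Pa) = 0.00248 m³ = 2.48 L.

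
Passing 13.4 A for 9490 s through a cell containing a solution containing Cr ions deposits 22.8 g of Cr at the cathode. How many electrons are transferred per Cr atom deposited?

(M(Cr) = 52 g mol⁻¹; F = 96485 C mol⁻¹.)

Q = I·t = 13.40 A × 9490.0 s = 127200 C, so n(e⁻) = 127200/96485 = 1.318 mol.
n(Cr) deposited = 22.8 / 52 = 0.4385 mol.
Electrons per atom = n(e⁻)/n(Cr) = 1.318 / 0.4385 = 3.01 ≈ 3, so the ion is Cr³⁺.

3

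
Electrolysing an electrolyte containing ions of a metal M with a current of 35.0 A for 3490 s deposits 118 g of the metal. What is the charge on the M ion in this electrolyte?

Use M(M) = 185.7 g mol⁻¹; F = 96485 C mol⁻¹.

Q = I·t = 35.00 A × 3490.0 s = 122200 C, so n(e⁻) = 122200/96485 = 1.266 mol.
n(M) deposited = 118 / 185.7 = 0.6354 mol.
Electrons per atom = n(e⁻)/n(M) = 1.266 / 0.6354 = 1.99 ≈ 2, so the ion is M²⁺.

+2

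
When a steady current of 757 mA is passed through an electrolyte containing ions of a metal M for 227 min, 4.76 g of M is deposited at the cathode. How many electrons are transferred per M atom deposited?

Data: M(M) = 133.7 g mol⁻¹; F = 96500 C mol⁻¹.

3

Q = I·t = 0.7570 A × 13620 s = 10310 C, so n(e⁻) = 10310/96500 = 0.1068 mol.
n(M) deposited = 4.76 / 133.7 = 0.03560 mol.
Electrons per atom = n(e⁻)/n(M) = 0.1068 / 0.03560 = 3.00 ≈ 3, so the ion is M³⁺.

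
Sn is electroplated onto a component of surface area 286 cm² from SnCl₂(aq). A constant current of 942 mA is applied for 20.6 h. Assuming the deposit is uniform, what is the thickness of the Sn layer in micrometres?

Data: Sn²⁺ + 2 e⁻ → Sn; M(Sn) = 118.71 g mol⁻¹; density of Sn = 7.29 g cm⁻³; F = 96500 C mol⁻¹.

206 μm

Q = I·t = 0.9420 × 74160 = 69860 C; n(e⁻) = 0.7239 mol.
n(Sn) = n(e⁻)/2 = 0.3620 mol, so m = 0.3620 × 118.71 = 42.97 g.
Volume = m/ρ = 42.97 / 7.29 = 5.894 cm³.
Thickness = V/A = 5.894 / 286 = 0.0206 cm = 206 μm.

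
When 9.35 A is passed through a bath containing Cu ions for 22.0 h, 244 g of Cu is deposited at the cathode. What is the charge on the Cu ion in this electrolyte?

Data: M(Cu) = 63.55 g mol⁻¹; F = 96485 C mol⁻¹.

+2

Q = I·t = 9.350 A × 79200 s = 740500 C, so n(e⁻) = 740500/96485 = 7.675 mol.
n(Cu) deposited = 244 / 63.55 = 3.839 mol.
Electrons per atom = n(e⁻)/n(Cu) = 7.675 / 3.839 = 2.00 ≈ 2, so the ion is Cu²⁺.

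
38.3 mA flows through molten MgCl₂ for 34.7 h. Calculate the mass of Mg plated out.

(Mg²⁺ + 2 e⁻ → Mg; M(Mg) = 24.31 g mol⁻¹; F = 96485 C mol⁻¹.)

0.603 g

Q = I·t = 0.03830 A × 124920 s = 4784 C.
n(e⁻) = Q/F = 4784 / 96485 = 0.04959 mol.
Mg²⁺ + 2 e⁻ → Mg, so n(Mg) = n(e⁻)/2 = 0.02479 mol.
m = n·M = 0.02479 × 24.31 = 0.603 g.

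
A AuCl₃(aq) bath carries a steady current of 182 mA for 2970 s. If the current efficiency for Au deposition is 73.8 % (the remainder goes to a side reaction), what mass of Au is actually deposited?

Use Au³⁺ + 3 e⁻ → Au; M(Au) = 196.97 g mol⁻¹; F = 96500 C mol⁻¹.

Q = I·t = 0.1820 × 2970.0 = 540.5 C.
n(e⁻) = 540.5/96500 = 0.005601 mol; theoretically n(Au) = 0.005601/3 = 0.001867 mol, m_theo = 0.3678 g.
At 73.8 % efficiency, m_actual = 0.738 × 0.3678 = 0.271 g.

0.271 g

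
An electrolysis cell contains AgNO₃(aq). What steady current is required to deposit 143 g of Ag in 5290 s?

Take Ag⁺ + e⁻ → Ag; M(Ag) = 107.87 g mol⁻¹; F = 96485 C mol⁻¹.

24.2 A

n(Ag) = 143 / 107.87 = 1.326 mol.
n(e⁻) = 1 × 1.326 = 1.326 mol.
Q = n(e⁻)·F = 1.326 × 96485 = 127900 C.
I = Q/t = 127900 / 5290.0 s = 24.2 A.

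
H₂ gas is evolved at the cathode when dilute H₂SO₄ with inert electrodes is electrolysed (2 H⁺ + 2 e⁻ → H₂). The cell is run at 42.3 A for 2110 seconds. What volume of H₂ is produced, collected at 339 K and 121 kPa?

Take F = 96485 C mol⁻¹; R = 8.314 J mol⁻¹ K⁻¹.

Q = I·t = 42.30 A × 2110.0 s = 89250 C.
n(e⁻) = Q/F = 89250 / 96485 = 0.9250 mol.
2 electrons are transferred per H₂ molecule, so n(H₂) = 0.9250 / 2 = 0.4625 mol.
V = nRT/P = (0.4625 × 8.314 × 339) / (121 × 10³ Pa) = 0.0108 m³ = 10.8 L.

10.8 L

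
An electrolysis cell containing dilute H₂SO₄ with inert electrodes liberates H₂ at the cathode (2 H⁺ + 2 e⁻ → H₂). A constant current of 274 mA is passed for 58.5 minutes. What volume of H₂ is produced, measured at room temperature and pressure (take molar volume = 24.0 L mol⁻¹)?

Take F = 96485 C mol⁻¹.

0.120 L

Q = I·t = 0.2740 A × 3510.0 s = 961.7 C.
n(e⁻) = Q/F = 961.7 / 96485 = 0.009968 mol.
2 electrons are transferred per H₂ molecule, so n(H₂) = 0.009968 / 2 = 0.004984 mol.
V = n × V_m = 0.004984 × 24.0 = 0.120 L.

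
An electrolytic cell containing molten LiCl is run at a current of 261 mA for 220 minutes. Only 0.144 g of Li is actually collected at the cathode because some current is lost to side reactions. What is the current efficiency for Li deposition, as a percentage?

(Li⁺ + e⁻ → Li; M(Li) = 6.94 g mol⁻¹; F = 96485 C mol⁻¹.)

58.1 %

Q = I·t = 0.2610 × 13200 = 3445 C; n(e⁻) = 3445/96485 = 0.03571 mol.
Theoretical n(Li) = n(e⁻)/1 = 0.03571 mol, i.e. m_theo = 0.03571 × 6.94 = 0.2478 g.
Efficiency = m_actual / m_theo = 0.144 / 0.2478 = 58.1 %.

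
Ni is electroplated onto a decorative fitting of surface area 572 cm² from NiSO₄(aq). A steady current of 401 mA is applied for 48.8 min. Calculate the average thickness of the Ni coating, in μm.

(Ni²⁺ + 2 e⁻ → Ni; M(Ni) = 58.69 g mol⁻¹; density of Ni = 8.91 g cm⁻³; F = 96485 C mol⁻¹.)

0.701 μm

Q = I·t = 0.4010 × 2928.0 = 1174 C; n(e⁻) = 0.01217 mol.
n(Ni) = n(e⁻)/2 = 0.006085 mol, so m = 0.006085 × 58.69 = 0.3571 g.
Volume = m/ρ = 0.3571 / 8.91 = 0.04008 cm³.
Thickness = V/A = 0.04008 / 572 = 7.01 × 10⁻⁵ cm = 0.701 μm.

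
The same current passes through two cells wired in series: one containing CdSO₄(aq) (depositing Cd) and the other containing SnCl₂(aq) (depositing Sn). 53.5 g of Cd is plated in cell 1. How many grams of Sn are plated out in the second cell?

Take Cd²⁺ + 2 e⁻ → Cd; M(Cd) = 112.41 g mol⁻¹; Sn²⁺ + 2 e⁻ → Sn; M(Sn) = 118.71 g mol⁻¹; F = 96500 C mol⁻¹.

n(Cd) = 53.5 / 112.41 = 0.4759 mol.
Since Cd²⁺ + 2 e⁻ → Cd, n(e⁻) passed = 2 × 0.4759 = 0.9519 mol.
Cells in series carry the same charge, so the same 0.9519 mol of electrons passes through cell 2.
Sn²⁺ + 2 e⁻ → Sn, so n(Sn) = 0.9519 / 2 = 0.4759 mol.
m(Sn) = 0.4759 × 118.71 = 56.5 g.

56.5 g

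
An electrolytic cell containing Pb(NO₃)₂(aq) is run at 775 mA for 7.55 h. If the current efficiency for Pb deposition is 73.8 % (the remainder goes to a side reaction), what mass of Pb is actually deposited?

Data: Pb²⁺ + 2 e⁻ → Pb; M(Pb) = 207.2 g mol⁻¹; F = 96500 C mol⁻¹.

16.7 g

Q = I·t = 0.7750 × 27180 = 21060 C.
n(e⁻) = 21060/96500 = 0.2183 mol; theoretically n(Pb) = 0.2183/2 = 0.1091 mol, m_theo = 22.61 g.
At 73.8 % efficiency, m_actual = 0.738 × 22.61 = 16.7 g.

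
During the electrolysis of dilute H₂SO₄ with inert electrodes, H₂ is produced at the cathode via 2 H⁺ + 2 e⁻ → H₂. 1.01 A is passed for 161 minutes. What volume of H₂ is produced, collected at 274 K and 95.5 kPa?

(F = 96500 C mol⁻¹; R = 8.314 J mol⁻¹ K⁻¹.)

1.21 L

Q = I·t = 1.010 A × 9660.0 s = 9757 C.
n(e⁻) = Q/F = 9757 / 96500 = 0.1011 mol.
2 electrons are transferred per H₂ molecule, so n(H₂) = 0.1011 / 2 = 0.05055 mol.
V = nRT/P = (0.05055 × 8.314 × 274) / (95.5 × 10³ Pa) = 0.00121 m³ = 1.21 L.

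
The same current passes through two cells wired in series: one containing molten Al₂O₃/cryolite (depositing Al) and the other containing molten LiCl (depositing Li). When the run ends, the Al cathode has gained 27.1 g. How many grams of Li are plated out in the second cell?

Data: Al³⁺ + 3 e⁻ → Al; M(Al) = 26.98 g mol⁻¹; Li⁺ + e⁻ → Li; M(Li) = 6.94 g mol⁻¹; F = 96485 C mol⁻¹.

n(Al) = 27.1 / 26.98 = 1.004 mol.
Since Al³⁺ + 3 e⁻ → Al, n(e⁻) passed = 3 × 1.004 = 3.013 mol.
Cells in series carry the same charge, so the same 3.013 mol of electrons passes through cell 2.
Li⁺ + e⁻ → Li, so n(Li) = 3.013 / 1 = 3.013 mol.
m(Li) = 3.013 × 6.94 = 20.9 g.

20.9 g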